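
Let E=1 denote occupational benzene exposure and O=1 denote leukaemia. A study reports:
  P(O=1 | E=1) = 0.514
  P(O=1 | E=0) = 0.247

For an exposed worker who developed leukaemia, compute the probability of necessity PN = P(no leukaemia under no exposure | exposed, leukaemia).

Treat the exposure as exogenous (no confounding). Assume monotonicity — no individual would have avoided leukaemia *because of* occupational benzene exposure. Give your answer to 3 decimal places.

PN ≈ 0.519

Let p₁ = 0.514, p₀ = 0.247.
Under exogeneity and monotonicity, PN = (p₁ − p₀) / p₁.
PN = (0.514 − 0.247) / 0.514 = 0.267 / 0.514 ≈ 0.5195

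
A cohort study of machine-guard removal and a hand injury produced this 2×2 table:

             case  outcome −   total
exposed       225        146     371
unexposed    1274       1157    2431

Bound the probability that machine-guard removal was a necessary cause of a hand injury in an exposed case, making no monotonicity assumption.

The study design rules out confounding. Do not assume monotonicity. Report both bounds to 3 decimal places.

p₁ = P(outcome | exposed) = 225/371 = 0.60647
p₀ = P(outcome | unexposed) = 1274/2431 = 0.52406
Under exogeneity alone the bounds on PN are max{0,(p₁−p₀)/p₁} ≤ PN ≤ min{1,(1−p₀)/p₁}.
  lower = (p₁ − p₀)/p₁ = 0.082405 / 0.60647 ≈ 0.1359
  upper = min{1, (1 − p₀)/p₁} = 0.47594 / 0.60647 ≈ 0.7848

0.136 ≤ PN ≤ 0.785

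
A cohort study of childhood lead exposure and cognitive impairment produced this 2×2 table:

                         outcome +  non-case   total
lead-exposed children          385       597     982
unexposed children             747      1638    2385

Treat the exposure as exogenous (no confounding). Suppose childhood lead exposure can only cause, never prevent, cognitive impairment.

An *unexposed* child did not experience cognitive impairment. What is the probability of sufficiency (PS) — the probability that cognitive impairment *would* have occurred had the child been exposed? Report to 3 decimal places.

p₁ = P(outcome | exposed) = 385/982 = 0.39206
p₀ = P(outcome | unexposed) = 747/2385 = 0.31321
Under exogeneity and monotonicity, PS = (p₁ − p₀)/(1 − p₀).
PS = (0.39206 − 0.31321) / 0.68679 ≈ 0.1148

PS ≈ 0.115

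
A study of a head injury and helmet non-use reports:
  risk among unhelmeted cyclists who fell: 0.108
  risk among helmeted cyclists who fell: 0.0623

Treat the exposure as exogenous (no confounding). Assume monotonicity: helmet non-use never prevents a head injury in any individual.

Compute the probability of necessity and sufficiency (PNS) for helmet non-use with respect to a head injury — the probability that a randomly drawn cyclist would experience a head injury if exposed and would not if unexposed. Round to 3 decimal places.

PNS ≈ 0.046

Let p₁ = 0.108, p₀ = 0.0623.
Under exogeneity and monotonicity, PNS = p₁ − p₀.
PNS = 0.108 − 0.0623 = 0.0457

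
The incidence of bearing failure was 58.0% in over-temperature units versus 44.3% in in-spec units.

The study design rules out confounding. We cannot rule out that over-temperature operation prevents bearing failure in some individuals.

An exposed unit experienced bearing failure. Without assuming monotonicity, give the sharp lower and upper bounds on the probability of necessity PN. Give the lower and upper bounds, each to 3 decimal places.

p₁ = 0.58, p₀ = 0.443.
Under exogeneity alone the bounds on PN are max{0,(p₁−p₀)/p₁} ≤ PN ≤ min{1,(1−p₀)/p₁}.
  lower = (p₁ − p₀)/p₁ = 0.137 / 0.58 ≈ 0.2362
  upper = min{1, (1 − p₀)/p₁} = 0.557 / 0.58 ≈ 0.9603

0.236 ≤ PN ≤ 0.960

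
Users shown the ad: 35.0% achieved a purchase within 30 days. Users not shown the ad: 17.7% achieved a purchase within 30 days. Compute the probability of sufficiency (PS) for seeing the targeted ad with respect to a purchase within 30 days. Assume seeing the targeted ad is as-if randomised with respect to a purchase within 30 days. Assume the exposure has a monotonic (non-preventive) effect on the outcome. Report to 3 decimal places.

PS ≈ 0.210

p₁ = 0.35, p₀ = 0.177.
Under exogeneity and monotonicity, PS = (p₁ − p₀) / (1 − p₀).
PS = (0.35 − 0.177) / (1 − 0.177) = 0.173 / 0.823 ≈ 0.2102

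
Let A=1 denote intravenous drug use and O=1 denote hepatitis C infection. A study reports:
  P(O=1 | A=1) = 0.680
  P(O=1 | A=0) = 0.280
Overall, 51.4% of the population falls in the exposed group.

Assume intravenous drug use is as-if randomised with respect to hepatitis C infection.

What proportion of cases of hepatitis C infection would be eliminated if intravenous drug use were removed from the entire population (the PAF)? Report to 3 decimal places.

PAF ≈ 0.423

Let p₁ = 0.68, p₀ = 0.28.
Overall risk P(Y=1) = π·p₁ + (1−π)·p₀ = 0.514×0.68 + 0.486×0.28 = 0.4856.
Under exogeneity, PAF = [P(Y=1) − p₀] / P(Y=1).
PAF = (0.4856 − 0.28) / 0.4856 ≈ 0.4234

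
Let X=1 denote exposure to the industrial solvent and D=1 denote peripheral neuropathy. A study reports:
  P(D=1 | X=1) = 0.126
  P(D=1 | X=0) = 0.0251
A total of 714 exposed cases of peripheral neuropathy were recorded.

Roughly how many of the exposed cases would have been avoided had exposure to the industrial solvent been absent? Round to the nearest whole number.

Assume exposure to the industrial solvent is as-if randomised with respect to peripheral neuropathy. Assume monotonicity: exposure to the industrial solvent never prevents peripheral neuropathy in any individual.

about 572 cases

Let p₁ = 0.126, p₀ = 0.0251.
PN = (p₁ − p₀)/p₁ = (0.126 − 0.0251) / 0.126 ≈ 0.80079.
Attributable cases ≈ PN × (exposed cases) = 0.80079 × 714 ≈ 571.77.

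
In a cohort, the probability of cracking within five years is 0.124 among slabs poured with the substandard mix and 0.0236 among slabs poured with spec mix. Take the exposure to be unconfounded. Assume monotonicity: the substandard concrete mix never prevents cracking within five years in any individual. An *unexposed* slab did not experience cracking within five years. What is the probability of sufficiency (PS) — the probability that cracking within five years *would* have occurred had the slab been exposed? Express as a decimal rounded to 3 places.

Let p₁ = 0.124, p₀ = 0.0236.
Under exogeneity and monotonicity, PS = (p₁ − p₀) / (1 − p₀).
PS = (0.124 − 0.0236) / (1 − 0.0236) = 0.1004 / 0.9764 ≈ 0.1028

PS ≈ 0.103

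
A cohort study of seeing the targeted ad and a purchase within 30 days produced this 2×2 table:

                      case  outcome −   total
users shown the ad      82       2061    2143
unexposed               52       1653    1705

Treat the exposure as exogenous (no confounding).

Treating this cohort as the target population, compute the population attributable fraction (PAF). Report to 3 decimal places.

PAF ≈ 0.124

p₁ = P(outcome | exposed) = 82/2143 = 0.038264
p₀ = P(outcome | unexposed) = 52/1705 = 0.030499
Exposure prevalence π = 2143/3848 = 0.55691; overall risk P(Y=1) = 0.034823.
Under exogeneity, PAF = [P(Y=1) − p₀]/P(Y=1).
PAF = (0.034823 − 0.030499) / 0.034823 ≈ 0.1242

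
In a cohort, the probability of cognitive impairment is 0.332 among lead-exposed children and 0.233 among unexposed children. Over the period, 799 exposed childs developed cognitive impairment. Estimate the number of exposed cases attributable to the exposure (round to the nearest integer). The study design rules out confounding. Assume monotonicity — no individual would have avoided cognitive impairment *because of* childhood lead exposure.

Let p₁ = 0.332, p₀ = 0.233.
PN = (p₁ − p₀)/p₁ = (0.332 − 0.233) / 0.332 ≈ 0.29819.
Attributable cases ≈ PN × (exposed cases) = 0.29819 × 799 ≈ 238.26.

about 238 cases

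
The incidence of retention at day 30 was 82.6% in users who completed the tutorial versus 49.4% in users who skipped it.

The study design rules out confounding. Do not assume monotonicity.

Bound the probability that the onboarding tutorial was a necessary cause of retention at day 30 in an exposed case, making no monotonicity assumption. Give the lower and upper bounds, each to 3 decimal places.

0.402 ≤ PN ≤ 0.613

p₁ = 0.826, p₀ = 0.494.
Under exogeneity alone the bounds on PN are max{0,(p₁−p₀)/p₁} ≤ PN ≤ min{1,(1−p₀)/p₁}.
  lower = (p₁ − p₀)/p₁ = 0.332 / 0.826 ≈ 0.4019
  upper = min{1, (1 − p₀)/p₁} = 0.506 / 0.826 ≈ 0.6126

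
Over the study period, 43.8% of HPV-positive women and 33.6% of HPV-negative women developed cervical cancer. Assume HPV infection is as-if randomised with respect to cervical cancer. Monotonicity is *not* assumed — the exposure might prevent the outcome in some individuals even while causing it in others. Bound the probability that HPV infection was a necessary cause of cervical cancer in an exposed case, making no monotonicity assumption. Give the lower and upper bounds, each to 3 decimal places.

p₁ = 0.438, p₀ = 0.336.
Under exogeneity alone the bounds on PN are max{0,(p₁−p₀)/p₁} ≤ PN ≤ min{1,(1−p₀)/p₁}.
  lower = (p₁ − p₀)/p₁ = 0.102 / 0.438 ≈ 0.2329
  upper = min{1, (1 − p₀)/p₁} = 0.664 / 0.438 ≈ 1.5160 → capped at 1

0.233 ≤ PN ≤ 1.000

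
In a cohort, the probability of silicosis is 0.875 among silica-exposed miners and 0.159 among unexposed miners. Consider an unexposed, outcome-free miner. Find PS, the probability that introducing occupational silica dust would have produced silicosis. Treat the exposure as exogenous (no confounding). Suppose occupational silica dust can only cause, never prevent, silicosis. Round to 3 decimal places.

PS ≈ 0.851

Let p₁ = 0.875, p₀ = 0.159.
Under exogeneity and monotonicity, PS = (p₁ − p₀) / (1 − p₀).
PS = (0.875 − 0.159) / (1 − 0.159) = 0.716 / 0.841 ≈ 0.8514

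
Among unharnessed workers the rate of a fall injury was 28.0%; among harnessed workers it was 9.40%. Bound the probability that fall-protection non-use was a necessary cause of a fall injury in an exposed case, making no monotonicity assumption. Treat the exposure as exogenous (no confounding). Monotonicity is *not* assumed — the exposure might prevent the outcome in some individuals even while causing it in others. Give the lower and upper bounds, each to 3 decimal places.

0.664 ≤ PN ≤ 1.000

p₁ = 0.28, p₀ = 0.094.
Under exogeneity alone the bounds on PN are max{0,(p₁−p₀)/p₁} ≤ PN ≤ min{1,(1−p₀)/p₁}.
  lower = (p₁ − p₀)/p₁ = 0.186 / 0.28 ≈ 0.6643
  upper = min{1, (1 − p₀)/p₁} = 0.906 / 0.28 ≈ 3.2357 → capped at 1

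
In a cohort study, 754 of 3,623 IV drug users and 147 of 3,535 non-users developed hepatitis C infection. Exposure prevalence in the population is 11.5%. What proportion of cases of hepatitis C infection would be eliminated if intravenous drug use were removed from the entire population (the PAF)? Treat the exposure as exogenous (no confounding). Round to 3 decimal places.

p₁ = P(outcome | exposed) = 754/3623 = 0.20811
p₀ = P(outcome | unexposed) = 147/3535 = 0.041584
Overall risk P(Y=1) = π·p₁ + (1−π)·p₀ = 0.115×0.20811 + 0.885×0.041584 = 0.060735.
Under exogeneity, PAF = [P(Y=1) − p₀] / P(Y=1).
PAF = (0.060735 − 0.041584) / 0.060735 ≈ 0.3153

PAF ≈ 0.315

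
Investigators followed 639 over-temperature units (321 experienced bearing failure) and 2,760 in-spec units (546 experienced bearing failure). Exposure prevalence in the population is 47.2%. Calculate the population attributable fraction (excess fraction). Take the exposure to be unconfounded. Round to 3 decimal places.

PAF ≈ 0.421

p₁ = P(outcome | exposed) = 321/639 = 0.50235
p₀ = P(outcome | unexposed) = 546/2760 = 0.19783
Overall risk P(Y=1) = π·p₁ + (1−π)·p₀ = 0.472×0.50235 + 0.528×0.19783 = 0.34156.
Under exogeneity, PAF = [P(Y=1) − p₀] / P(Y=1).
PAF = (0.34156 − 0.19783) / 0.34156 ≈ 0.4208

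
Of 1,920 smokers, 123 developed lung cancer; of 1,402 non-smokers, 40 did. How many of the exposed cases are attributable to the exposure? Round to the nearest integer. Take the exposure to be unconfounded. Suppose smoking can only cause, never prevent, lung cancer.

p₁ = P(outcome | exposed) = 123/1920 = 0.064062
p₀ = P(outcome | unexposed) = 40/1402 = 0.028531
PN = (p₁ − p₀)/p₁ = (0.064062 − 0.028531) / 0.064062 ≈ 0.55464.
Attributable cases ≈ PN × (exposed cases) = 0.55464 × 123 ≈ 68.22.

about 68 cases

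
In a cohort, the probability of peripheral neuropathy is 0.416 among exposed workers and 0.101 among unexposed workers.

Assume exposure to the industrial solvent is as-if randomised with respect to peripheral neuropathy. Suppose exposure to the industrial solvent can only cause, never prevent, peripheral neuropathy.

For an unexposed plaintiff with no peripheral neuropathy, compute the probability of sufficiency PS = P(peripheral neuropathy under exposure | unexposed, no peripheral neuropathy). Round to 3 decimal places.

Let p₁ = 0.416, p₀ = 0.101.
Under exogeneity and monotonicity, PS = (p₁ − p₀) / (1 − p₀).
PS = (0.416 − 0.101) / (1 − 0.101) = 0.315 / 0.899 ≈ 0.3504

PS ≈ 0.350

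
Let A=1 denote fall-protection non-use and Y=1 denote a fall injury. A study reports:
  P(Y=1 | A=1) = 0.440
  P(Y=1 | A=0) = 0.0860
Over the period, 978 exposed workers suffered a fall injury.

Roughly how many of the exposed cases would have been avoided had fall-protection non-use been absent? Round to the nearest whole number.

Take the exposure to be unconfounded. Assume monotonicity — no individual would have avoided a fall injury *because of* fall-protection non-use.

Let p₁ = 0.44, p₀ = 0.086.
PN = (p₁ − p₀)/p₁ = (0.44 − 0.086) / 0.44 ≈ 0.80455.
Attributable cases ≈ PN × (exposed cases) = 0.80455 × 978 ≈ 786.85.

about 787 cases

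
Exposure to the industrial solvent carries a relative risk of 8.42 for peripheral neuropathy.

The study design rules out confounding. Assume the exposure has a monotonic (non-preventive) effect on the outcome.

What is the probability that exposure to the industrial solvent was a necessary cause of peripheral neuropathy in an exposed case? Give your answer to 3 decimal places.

PN ≈ 0.881

Under exogeneity and monotonicity, PN = (RR − 1) / RR = 1 − 1/RR.
PN = (8.42 − 1) / 8.42 = 7.42 / 8.42 ≈ 0.8812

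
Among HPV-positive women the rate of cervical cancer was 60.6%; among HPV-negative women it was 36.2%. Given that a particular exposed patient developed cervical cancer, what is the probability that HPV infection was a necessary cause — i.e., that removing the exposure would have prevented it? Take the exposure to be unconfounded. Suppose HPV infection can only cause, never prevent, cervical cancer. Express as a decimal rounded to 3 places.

p₁ = 0.606, p₀ = 0.362.
Under exogeneity and monotonicity, PN = (p₁ − p₀) / p₁.
PN = (0.606 − 0.362) / 0.606 = 0.244 / 0.606 ≈ 0.4026

PN ≈ 0.403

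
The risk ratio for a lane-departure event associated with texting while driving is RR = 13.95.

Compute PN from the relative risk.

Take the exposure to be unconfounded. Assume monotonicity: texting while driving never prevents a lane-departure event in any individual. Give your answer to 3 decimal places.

Under exogeneity and monotonicity, PN = (RR − 1) / RR = 1 − 1/RR.
PN = (13.95 − 1) / 13.95 = 12.95 / 13.95 ≈ 0.9283

PN ≈ 0.928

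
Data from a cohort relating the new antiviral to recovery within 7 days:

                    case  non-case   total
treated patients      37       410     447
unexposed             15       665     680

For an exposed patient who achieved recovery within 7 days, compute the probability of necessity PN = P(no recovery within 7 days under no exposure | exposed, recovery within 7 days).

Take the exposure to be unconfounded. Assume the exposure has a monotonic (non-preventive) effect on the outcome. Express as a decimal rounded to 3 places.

PN ≈ 0.734

p₁ = P(outcome | exposed) = 37/447 = 0.082774
p₀ = P(outcome | unexposed) = 15/680 = 0.022059
Under exogeneity and monotonicity, PN = (p₁ − p₀) / p₁.
PN = (0.082774 − 0.022059) / 0.082774 = 0.060715 / 0.082774 ≈ 0.7335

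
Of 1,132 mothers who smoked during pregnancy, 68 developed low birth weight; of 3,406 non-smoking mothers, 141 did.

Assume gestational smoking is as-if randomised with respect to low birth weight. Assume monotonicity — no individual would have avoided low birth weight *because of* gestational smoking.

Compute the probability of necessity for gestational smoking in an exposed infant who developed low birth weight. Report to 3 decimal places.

PN ≈ 0.311

p₁ = P(outcome | exposed) = 68/1132 = 0.060071
p₀ = P(outcome | unexposed) = 141/3406 = 0.041398
Under exogeneity and monotonicity, PN = (p₁ − p₀) / p₁.
PN = (0.060071 − 0.041398) / 0.060071 = 0.018673 / 0.060071 ≈ 0.3109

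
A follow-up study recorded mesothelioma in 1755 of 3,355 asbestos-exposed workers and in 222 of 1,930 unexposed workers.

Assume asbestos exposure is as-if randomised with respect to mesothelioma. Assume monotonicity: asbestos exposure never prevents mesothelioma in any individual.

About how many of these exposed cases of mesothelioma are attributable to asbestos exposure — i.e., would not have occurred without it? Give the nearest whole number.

p₁ = P(outcome | exposed) = 1755/3355 = 0.5231
p₀ = P(outcome | unexposed) = 222/1930 = 0.11503
PN = (p₁ − p₀)/p₁ = (0.5231 − 0.11503) / 0.5231 ≈ 0.78011.
Attributable cases ≈ PN × (exposed cases) = 0.78011 × 1755 ≈ 1369.09.

about 1369 cases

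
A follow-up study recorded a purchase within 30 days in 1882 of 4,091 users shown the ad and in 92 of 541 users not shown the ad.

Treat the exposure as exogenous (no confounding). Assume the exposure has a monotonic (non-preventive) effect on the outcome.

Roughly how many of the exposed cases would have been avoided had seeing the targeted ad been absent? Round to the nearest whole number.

p₁ = P(outcome | exposed) = 1882/4091 = 0.46003
p₀ = P(outcome | unexposed) = 92/541 = 0.17006
PN = (p₁ − p₀)/p₁ = (0.46003 − 0.17006) / 0.46003 ≈ 0.63034.
Attributable cases ≈ PN × (exposed cases) = 0.63034 × 1882 ≈ 1186.30.

about 1186 cases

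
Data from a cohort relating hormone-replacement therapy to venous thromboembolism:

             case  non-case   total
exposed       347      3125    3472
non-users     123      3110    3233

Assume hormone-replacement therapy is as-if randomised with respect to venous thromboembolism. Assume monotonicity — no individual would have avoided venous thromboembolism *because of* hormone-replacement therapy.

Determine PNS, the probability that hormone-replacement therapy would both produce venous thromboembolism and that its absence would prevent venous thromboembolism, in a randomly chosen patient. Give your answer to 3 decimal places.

p₁ = P(outcome | exposed) = 347/3472 = 0.099942
p₀ = P(outcome | unexposed) = 123/3233 = 0.038045
Under exogeneity and monotonicity, PNS = p₁ − p₀.
PNS = 0.099942 − 0.038045 = 0.061897

PNS ≈ 0.062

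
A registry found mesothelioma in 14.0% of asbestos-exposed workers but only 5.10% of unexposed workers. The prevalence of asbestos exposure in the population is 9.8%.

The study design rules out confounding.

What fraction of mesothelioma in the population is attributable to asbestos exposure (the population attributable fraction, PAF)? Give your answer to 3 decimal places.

p₁ = 0.14, p₀ = 0.051.
Overall risk P(Y=1) = π·p₁ + (1−π)·p₀ = 0.098×0.14 + 0.902×0.051 = 0.059722.
Under exogeneity, PAF = [P(Y=1) − p₀] / P(Y=1).
PAF = (0.059722 − 0.051) / 0.059722 ≈ 0.1460

PAF ≈ 0.146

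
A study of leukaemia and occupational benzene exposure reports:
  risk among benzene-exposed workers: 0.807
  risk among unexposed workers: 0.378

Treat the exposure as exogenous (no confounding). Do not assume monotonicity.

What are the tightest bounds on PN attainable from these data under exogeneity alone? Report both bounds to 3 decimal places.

Let p₁ = 0.807, p₀ = 0.378.
Under exogeneity alone the bounds on PN are max{0,(p₁−p₀)/p₁} ≤ PN ≤ min{1,(1−p₀)/p₁}.
  lower = (p₁ − p₀)/p₁ = 0.429 / 0.807 ≈ 0.5316
  upper = min{1, (1 − p₀)/p₁} = 0.622 / 0.807 ≈ 0.7708

0.532 ≤ PN ≤ 0.771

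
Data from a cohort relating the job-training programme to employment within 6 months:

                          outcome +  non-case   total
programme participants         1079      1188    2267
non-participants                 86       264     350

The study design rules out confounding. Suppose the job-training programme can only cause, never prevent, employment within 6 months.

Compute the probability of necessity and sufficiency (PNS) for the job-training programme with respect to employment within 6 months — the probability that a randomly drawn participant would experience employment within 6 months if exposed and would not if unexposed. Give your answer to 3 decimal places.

p₁ = P(outcome | exposed) = 1079/2267 = 0.47596
p₀ = P(outcome | unexposed) = 86/350 = 0.24571
Under exogeneity and monotonicity, PNS = p₁ − p₀.
PNS = 0.47596 − 0.24571 = 0.23025

PNS ≈ 0.230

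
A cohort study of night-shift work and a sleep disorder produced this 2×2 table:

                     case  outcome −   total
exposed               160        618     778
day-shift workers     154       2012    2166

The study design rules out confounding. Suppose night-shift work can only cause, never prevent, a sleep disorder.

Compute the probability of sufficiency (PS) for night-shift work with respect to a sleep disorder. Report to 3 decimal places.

PS ≈ 0.145

p₁ = P(outcome | exposed) = 160/778 = 0.20566
p₀ = P(outcome | unexposed) = 154/2166 = 0.071099
Under exogeneity and monotonicity, PS = (p₁ − p₀)/(1 − p₀).
PS = (0.20566 − 0.071099) / 0.9289 ≈ 0.1449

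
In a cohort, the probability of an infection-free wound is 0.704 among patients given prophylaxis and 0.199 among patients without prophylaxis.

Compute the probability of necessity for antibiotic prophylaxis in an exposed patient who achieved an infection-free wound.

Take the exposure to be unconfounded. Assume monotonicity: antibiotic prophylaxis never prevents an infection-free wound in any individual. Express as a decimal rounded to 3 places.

Let p₁ = 0.704, p₀ = 0.199.
Under exogeneity and monotonicity, PN = (p₁ − p₀) / p₁.
PN = (0.704 − 0.199) / 0.704 = 0.505 / 0.704 ≈ 0.7173

PN ≈ 0.717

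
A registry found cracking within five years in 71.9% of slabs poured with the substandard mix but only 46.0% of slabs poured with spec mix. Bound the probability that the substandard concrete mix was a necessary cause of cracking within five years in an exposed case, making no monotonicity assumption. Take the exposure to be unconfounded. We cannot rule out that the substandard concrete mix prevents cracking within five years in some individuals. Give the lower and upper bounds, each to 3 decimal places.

p₁ = 0.719, p₀ = 0.46.
Under exogeneity alone the bounds on PN are max{0,(p₁−p₀)/p₁} ≤ PN ≤ min{1,(1−p₀)/p₁}.
  lower = (p₁ − p₀)/p₁ = 0.259 / 0.719 ≈ 0.3602
  upper = min{1, (1 − p₀)/p₁} = 0.54 / 0.719 ≈ 0.7510

0.360 ≤ PN ≤ 0.751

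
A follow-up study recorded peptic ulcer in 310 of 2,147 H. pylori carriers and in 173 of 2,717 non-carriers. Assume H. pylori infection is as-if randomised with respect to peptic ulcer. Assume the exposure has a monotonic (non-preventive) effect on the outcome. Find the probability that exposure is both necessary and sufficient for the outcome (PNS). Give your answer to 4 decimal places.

PNS ≈ 0.0807

p₁ = P(outcome | exposed) = 310/2147 = 0.14439
p₀ = P(outcome | unexposed) = 173/2717 = 0.063673
Under exogeneity and monotonicity, PNS = p₁ − p₀.
PNS = 0.14439 − 0.063673 = 0.080714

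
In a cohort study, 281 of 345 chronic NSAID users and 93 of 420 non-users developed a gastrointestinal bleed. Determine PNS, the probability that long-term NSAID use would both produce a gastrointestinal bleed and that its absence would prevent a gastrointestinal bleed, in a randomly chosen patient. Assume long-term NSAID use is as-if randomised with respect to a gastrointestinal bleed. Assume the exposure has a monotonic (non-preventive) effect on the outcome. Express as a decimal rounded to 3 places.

PNS ≈ 0.593

p₁ = P(outcome | exposed) = 281/345 = 0.81449
p₀ = P(outcome | unexposed) = 93/420 = 0.22143
Under exogeneity and monotonicity, PNS = p₁ − p₀.
PNS = 0.81449 − 0.22143 = 0.59306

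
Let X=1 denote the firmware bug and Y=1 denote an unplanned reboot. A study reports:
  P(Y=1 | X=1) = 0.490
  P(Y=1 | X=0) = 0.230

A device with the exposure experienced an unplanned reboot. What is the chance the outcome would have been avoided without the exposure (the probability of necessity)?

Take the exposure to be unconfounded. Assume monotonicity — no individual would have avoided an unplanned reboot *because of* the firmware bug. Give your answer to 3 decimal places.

PN ≈ 0.531

Let p₁ = 0.49, p₀ = 0.23.
Under exogeneity and monotonicity, PN = (p₁ − p₀) / p₁.
PN = (0.49 − 0.23) / 0.49 = 0.26 / 0.49 ≈ 0.5306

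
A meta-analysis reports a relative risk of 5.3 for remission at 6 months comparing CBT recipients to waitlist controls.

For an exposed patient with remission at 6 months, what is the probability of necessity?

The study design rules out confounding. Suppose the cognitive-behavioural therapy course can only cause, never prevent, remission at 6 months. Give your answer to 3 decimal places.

PN ≈ 0.811

Under exogeneity and monotonicity, PN = (RR − 1) / RR = 1 − 1/RR.
PN = (5.3 − 1) / 5.3 = 4.3 / 5.3 ≈ 0.8113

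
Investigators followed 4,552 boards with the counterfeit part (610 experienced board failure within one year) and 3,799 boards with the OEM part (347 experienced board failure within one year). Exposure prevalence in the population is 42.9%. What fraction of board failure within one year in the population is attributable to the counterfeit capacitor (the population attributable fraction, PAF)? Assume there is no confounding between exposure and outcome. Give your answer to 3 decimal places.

PAF ≈ 0.167

p₁ = P(outcome | exposed) = 610/4552 = 0.13401
p₀ = P(outcome | unexposed) = 347/3799 = 0.09134
Overall risk P(Y=1) = π·p₁ + (1−π)·p₀ = 0.429×0.13401 + 0.571×0.09134 = 0.10964.
Under exogeneity, PAF = [P(Y=1) − p₀] / P(Y=1).
PAF = (0.10964 − 0.09134) / 0.10964 ≈ 0.1669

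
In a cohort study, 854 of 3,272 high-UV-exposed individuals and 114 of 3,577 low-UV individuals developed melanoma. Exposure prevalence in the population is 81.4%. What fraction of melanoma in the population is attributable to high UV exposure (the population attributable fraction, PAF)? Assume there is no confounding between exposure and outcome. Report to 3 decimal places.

p₁ = P(outcome | exposed) = 854/3272 = 0.261
p₀ = P(outcome | unexposed) = 114/3577 = 0.03187
Overall risk P(Y=1) = π·p₁ + (1−π)·p₀ = 0.814×0.261 + 0.186×0.03187 = 0.21838.
Under exogeneity, PAF = [P(Y=1) − p₀] / P(Y=1).
PAF = (0.21838 − 0.03187) / 0.21838 ≈ 0.8541

PAF ≈ 0.854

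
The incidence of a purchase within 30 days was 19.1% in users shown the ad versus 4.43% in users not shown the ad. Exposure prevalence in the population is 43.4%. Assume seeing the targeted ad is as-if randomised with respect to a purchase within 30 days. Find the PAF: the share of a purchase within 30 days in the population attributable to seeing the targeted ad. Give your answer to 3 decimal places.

p₁ = 0.191, p₀ = 0.0443.
Overall risk P(Y=1) = π·p₁ + (1−π)·p₀ = 0.434×0.191 + 0.566×0.0443 = 0.10797.
Under exogeneity, PAF = [P(Y=1) − p₀] / P(Y=1).
PAF = (0.10797 − 0.0443) / 0.10797 ≈ 0.5897

PAF ≈ 0.590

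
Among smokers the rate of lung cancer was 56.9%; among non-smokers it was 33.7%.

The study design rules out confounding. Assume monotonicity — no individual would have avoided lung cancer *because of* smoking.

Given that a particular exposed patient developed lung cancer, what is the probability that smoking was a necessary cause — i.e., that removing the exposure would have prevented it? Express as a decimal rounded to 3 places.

PN ≈ 0.408

p₁ = 0.569, p₀ = 0.337.
Under exogeneity and monotonicity, PN = (p₁ − p₀) / p₁.
PN = (0.569 − 0.337) / 0.569 = 0.232 / 0.569 ≈ 0.4077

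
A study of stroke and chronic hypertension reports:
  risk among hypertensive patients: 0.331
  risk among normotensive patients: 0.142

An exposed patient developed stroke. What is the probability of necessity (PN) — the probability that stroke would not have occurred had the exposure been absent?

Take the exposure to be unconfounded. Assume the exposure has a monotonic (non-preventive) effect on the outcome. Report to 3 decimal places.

PN ≈ 0.571

Let p₁ = 0.331, p₀ = 0.142.
Under exogeneity and monotonicity, PN = (p₁ − p₀) / p₁.
PN = (0.331 − 0.142) / 0.331 = 0.189 / 0.331 ≈ 0.5710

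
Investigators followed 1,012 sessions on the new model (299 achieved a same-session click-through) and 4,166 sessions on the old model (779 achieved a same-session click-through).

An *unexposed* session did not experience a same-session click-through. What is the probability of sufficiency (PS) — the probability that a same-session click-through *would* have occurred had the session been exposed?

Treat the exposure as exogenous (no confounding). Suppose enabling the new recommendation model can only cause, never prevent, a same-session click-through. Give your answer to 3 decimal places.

PS ≈ 0.133

p₁ = P(outcome | exposed) = 299/1012 = 0.29545
p₀ = P(outcome | unexposed) = 779/4166 = 0.18699
Under exogeneity and monotonicity, PS = (p₁ − p₀) / (1 − p₀).
PS = (0.29545 − 0.18699) / (1 − 0.18699) = 0.10846 / 0.81301 ≈ 0.1334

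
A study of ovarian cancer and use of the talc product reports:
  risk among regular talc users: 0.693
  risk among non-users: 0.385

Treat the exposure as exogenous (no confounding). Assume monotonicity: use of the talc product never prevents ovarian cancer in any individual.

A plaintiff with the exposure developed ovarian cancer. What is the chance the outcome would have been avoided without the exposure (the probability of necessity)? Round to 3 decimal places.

Let p₁ = 0.693, p₀ = 0.385.
Under exogeneity and monotonicity, PN = (p₁ − p₀) / p₁.
PN = (0.693 − 0.385) / 0.693 = 0.308 / 0.693 ≈ 0.4444

PN ≈ 0.444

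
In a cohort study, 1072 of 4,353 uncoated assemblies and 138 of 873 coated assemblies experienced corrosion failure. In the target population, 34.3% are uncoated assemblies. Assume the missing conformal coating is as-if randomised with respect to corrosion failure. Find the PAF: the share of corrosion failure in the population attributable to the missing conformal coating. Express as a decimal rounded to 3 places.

PAF ≈ 0.161

p₁ = P(outcome | exposed) = 1072/4353 = 0.24627
p₀ = P(outcome | unexposed) = 138/873 = 0.15808
Overall risk P(Y=1) = π·p₁ + (1−π)·p₀ = 0.343×0.24627 + 0.657×0.15808 = 0.18833.
Under exogeneity, PAF = [P(Y=1) − p₀] / P(Y=1).
PAF = (0.18833 − 0.15808) / 0.18833 ≈ 0.1606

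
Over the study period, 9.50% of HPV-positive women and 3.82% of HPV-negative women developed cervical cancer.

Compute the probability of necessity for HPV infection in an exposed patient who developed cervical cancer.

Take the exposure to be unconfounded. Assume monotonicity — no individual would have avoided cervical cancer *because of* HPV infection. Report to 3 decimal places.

p₁ = 0.095, p₀ = 0.0382.
Under exogeneity and monotonicity, PN = (p₁ − p₀) / p₁.
PN = (0.095 − 0.0382) / 0.095 = 0.0568 / 0.095 ≈ 0.5979

PN ≈ 0.598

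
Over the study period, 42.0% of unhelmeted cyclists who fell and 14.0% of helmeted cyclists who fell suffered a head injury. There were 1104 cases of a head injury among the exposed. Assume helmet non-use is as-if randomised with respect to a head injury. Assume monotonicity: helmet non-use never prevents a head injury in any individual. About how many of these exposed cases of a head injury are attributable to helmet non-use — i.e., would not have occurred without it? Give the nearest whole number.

p₁ = 0.42, p₀ = 0.14.
PN = (p₁ − p₀)/p₁ = (0.42 − 0.14) / 0.42 ≈ 0.66667.
Attributable cases ≈ PN × (exposed cases) = 0.66667 × 1104 ≈ 736.00.

about 736 cases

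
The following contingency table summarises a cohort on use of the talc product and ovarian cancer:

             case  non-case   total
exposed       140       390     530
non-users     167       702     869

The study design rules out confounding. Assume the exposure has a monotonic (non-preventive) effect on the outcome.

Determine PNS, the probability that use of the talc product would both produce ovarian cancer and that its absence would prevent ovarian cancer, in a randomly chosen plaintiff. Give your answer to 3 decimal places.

p₁ = P(outcome | exposed) = 140/530 = 0.26415
p₀ = P(outcome | unexposed) = 167/869 = 0.19217
Under exogeneity and monotonicity, PNS = p₁ − p₀.
PNS = 0.26415 − 0.19217 = 0.071976

PNS ≈ 0.072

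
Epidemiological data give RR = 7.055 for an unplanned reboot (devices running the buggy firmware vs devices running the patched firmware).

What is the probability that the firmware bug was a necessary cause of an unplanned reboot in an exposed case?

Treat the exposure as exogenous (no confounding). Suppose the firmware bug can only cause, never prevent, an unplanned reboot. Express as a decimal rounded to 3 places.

PN ≈ 0.858

Under exogeneity and monotonicity, PN = (RR − 1) / RR = 1 − 1/RR.
PN = (7.055 − 1) / 7.055 = 6.055 / 7.055 ≈ 0.8583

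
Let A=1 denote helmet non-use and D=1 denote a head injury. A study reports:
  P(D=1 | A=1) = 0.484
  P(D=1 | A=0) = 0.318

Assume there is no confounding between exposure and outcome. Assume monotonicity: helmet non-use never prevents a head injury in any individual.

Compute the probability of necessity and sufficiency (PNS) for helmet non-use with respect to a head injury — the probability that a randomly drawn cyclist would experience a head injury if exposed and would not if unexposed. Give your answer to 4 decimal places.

PNS ≈ 0.1660

Let p₁ = 0.484, p₀ = 0.318.
Under exogeneity and monotonicity, PNS = p₁ − p₀.
PNS = 0.484 − 0.318 = 0.166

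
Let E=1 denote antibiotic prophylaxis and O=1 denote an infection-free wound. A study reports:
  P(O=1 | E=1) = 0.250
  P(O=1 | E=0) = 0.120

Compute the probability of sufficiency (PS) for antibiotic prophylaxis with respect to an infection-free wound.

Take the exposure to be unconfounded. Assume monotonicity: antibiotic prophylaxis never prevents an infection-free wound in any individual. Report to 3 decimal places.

PS ≈ 0.148

Let p₁ = 0.25, p₀ = 0.12.
Under exogeneity and monotonicity, PS = (p₁ − p₀) / (1 − p₀).
PS = (0.25 − 0.12) / (1 − 0.12) = 0.13 / 0.88 ≈ 0.1477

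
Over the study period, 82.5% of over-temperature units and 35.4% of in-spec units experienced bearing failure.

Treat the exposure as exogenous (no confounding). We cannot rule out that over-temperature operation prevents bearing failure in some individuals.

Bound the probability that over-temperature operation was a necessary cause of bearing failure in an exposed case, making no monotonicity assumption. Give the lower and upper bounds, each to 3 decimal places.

0.571 ≤ PN ≤ 0.783

p₁ = 0.825, p₀ = 0.354.
Under exogeneity alone the bounds on PN are max{0,(p₁−p₀)/p₁} ≤ PN ≤ min{1,(1−p₀)/p₁}.
  lower = (p₁ − p₀)/p₁ = 0.471 / 0.825 ≈ 0.5709
  upper = min{1, (1 − p₀)/p₁} = 0.646 / 0.825 ≈ 0.7830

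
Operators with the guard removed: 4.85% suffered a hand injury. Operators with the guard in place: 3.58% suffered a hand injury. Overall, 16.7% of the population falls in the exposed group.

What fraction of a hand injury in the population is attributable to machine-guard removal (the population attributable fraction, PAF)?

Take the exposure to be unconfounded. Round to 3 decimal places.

p₁ = 0.0485, p₀ = 0.0358.
Overall risk P(Y=1) = π·p₁ + (1−π)·p₀ = 0.167×0.0485 + 0.833×0.0358 = 0.037921.
Under exogeneity, PAF = [P(Y=1) − p₀] / P(Y=1).
PAF = (0.037921 − 0.0358) / 0.037921 ≈ 0.0559

PAF ≈ 0.056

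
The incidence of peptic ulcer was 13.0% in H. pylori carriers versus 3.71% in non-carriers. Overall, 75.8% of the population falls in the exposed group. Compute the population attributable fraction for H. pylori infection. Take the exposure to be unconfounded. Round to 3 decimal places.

p₁ = 0.13, p₀ = 0.0371.
Overall risk P(Y=1) = π·p₁ + (1−π)·p₀ = 0.758×0.13 + 0.242×0.0371 = 0.10752.
Under exogeneity, PAF = [P(Y=1) − p₀] / P(Y=1).
PAF = (0.10752 − 0.0371) / 0.10752 ≈ 0.6549

PAF ≈ 0.655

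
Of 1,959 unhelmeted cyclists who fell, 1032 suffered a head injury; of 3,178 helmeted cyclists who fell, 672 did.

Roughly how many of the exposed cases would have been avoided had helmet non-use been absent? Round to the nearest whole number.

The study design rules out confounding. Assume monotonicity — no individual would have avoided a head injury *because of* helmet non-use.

about 618 cases

p₁ = P(outcome | exposed) = 1032/1959 = 0.5268
p₀ = P(outcome | unexposed) = 672/3178 = 0.21145
PN = (p₁ − p₀)/p₁ = (0.5268 − 0.21145) / 0.5268 ≈ 0.59861.
Attributable cases ≈ PN × (exposed cases) = 0.59861 × 1032 ≈ 617.76.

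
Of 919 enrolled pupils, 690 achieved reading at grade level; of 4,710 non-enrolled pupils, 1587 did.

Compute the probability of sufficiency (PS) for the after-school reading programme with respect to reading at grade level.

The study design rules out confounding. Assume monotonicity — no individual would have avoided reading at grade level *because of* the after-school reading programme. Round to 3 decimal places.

PS ≈ 0.624

p₁ = P(outcome | exposed) = 690/919 = 0.75082
p₀ = P(outcome | unexposed) = 1587/4710 = 0.33694
Under exogeneity and monotonicity, PS = (p₁ − p₀) / (1 − p₀).
PS = (0.75082 − 0.33694) / (1 − 0.33694) = 0.41387 / 0.66306 ≈ 0.6242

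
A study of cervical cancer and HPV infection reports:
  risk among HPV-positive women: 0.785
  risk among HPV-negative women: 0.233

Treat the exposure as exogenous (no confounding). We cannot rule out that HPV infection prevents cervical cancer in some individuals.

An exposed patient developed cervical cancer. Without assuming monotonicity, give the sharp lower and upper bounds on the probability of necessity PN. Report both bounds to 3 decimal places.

0.703 ≤ PN ≤ 0.977

Let p₁ = 0.785, p₀ = 0.233.
Under exogeneity alone the bounds on PN are max{0,(p₁−p₀)/p₁} ≤ PN ≤ min{1,(1−p₀)/p₁}.
  lower = (p₁ − p₀)/p₁ = 0.552 / 0.785 ≈ 0.7032
  upper = min{1, (1 − p₀)/p₁} = 0.767 / 0.785 ≈ 0.9771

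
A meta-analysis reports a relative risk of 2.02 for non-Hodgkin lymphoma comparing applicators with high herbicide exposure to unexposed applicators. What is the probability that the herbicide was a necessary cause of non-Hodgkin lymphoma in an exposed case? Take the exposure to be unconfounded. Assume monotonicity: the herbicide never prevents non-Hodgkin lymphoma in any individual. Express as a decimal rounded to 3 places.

Under exogeneity and monotonicity, PN = (RR − 1) / RR = 1 − 1/RR.
PN = (2.02 − 1) / 2.02 = 1.02 / 2.02 ≈ 0.5050

PN ≈ 0.505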